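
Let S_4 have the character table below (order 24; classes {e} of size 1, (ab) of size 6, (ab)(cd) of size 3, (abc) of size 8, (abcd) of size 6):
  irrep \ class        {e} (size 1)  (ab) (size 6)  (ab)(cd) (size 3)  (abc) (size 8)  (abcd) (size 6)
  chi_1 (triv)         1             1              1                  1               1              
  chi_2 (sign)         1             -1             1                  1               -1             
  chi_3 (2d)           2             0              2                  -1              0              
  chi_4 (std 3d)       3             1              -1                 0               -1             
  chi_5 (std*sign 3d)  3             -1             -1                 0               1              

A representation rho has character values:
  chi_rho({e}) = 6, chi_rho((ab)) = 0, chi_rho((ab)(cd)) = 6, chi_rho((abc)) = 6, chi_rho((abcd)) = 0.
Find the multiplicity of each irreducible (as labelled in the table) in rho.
Multiplicities: chi_1: 3, chi_2: 3, chi_3: 0, chi_4: 0, chi_5: 0.

Reasoning: Use <chi_rho, chi> = (1/|G|) sum_C |C| * chi_rho(C) * conj(chi(C)) with |G| = 24 for each irreducible chi in the table:
  <chi_rho, chi_1> = (1/24)[1*(6)*conj(1) + 6*(0)*conj(1) + 3*(6)*conj(1) + 8*(6)*conj(1) + 6*(0)*conj(1)]
      = (1/24)[(6) + (0) + (18) + (48) + (0)] = 72/24 = 3
  <chi_rho, chi_2> = (1/24)[1*(6)*conj(1) + 6*(0)*conj(-1) + 3*(6)*conj(1) + 8*(6)*conj(1) + 6*(0)*conj(-1)]
      = (1/24)[(6) + (0) + (18) + (48) + (0)] = 72/24 = 3
  <chi_rho, chi_3> = (1/24)[1*(6)*conj(2) + 6*(0)*conj(0) + 3*(6)*conj(2) + 8*(6)*conj(-1) + 6*(0)*conj(0)]
      = (1/24)[(12) + (0) + (36) + (-48) + (0)] = 0/24 = 0
  <chi_rho, chi_4> = (1/24)[1*(6)*conj(3) + 6*(0)*conj(1) + 3*(6)*conj(-1) + 8*(6)*conj(0) + 6*(0)*conj(-1)]
      = (1/24)[(18) + (0) + (-18) + (0) + (0)] = 0/24 = 0
  <chi_rho, chi_5> = (1/24)[1*(6)*conj(3) + 6*(0)*conj(-1) + 3*(6)*conj(-1) + 8*(6)*conj(0) + 6*(0)*conj(1)]
      = (1/24)[(18) + (0) + (-18) + (0) + (0)] = 0/24 = 0
Dimension check: dim(rho) = sum (mult * dim) = 3*1 + 3*1 + 0*2 + 0*3 + 0*3 = 6 = chi_rho(e) = 6.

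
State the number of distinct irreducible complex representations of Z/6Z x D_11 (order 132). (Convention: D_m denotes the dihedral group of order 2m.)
42

Argument: The number of irreducible complex representations of a finite group equals its number of conjugacy classes. For a direct product, #classes(G x H) = #classes(G) * #classes(H). Z/6Z has 6 classes (abelian), D_11 has 7 classes, so 6 * 7 = 42, so Z/6Z x D_11 (order 132) has exactly 42 irreducible complex representations.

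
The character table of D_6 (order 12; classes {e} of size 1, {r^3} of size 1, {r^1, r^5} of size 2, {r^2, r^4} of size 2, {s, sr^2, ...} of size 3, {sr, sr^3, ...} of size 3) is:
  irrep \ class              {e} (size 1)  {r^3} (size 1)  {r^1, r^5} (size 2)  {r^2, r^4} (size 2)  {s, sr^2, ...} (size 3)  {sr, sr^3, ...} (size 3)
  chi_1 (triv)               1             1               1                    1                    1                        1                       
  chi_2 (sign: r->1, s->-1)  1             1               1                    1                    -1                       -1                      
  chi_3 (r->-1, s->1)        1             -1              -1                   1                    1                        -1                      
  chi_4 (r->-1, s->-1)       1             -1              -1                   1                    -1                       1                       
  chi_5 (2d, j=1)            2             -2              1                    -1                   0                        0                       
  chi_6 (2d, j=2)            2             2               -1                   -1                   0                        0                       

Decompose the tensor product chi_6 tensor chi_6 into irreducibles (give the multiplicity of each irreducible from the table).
chi_6 tensor chi_6 = chi_1 + chi_2 + chi_6 (all other irreducibles have multiplicity 0).

Explanation: The character of a tensor product is the pointwise product (chi_6 * chi_6)(C) = chi_6(C) * chi_6(C):
  {e}: (2)*(2), {r^3}: (2)*(2), {r^1, r^5}: (-1)*(-1), {r^2, r^4}: (-1)*(-1), {s, sr^2, ...}: (0)*(0), {sr, sr^3, ...}: (0)*(0)
so (chi_6 * chi_6) takes values
  {e} -> 4, {r^3} -> 4, {r^1, r^5} -> 1, {r^2, r^4} -> 1, {s, sr^2, ...} -> 0, {sr, sr^3, ...} -> 0.
Now take the inner product of this character with each irreducible chi from the table, <chi_6*chi_6, chi> = (1/12) sum_C |C| (chi_6*chi_6)(C) conj(chi(C)):
  <chi_6*chi_6, chi_1> = (1/12)[1*(4)*conj(1) + 1*(4)*conj(1) + 2*(1)*conj(1) + 2*(1)*conj(1) + 3*(0)*conj(1) + 3*(0)*conj(1)]
      = (1/12)[(4) + (4) + (2) + (2) + (0) + (0)] = 12/12 = 1
  <chi_6*chi_6, chi_2> = (1/12)[1*(4)*conj(1) + 1*(4)*conj(1) + 2*(1)*conj(1) + 2*(1)*conj(1) + 3*(0)*conj(-1) + 3*(0)*conj(-1)]
      = (1/12)[(4) + (4) + (2) + (2) + (0) + (0)] = 12/12 = 1
  <chi_6*chi_6, chi_3> = (1/12)[1*(4)*conj(1) + 1*(4)*conj(-1) + 2*(1)*conj(-1) + 2*(1)*conj(1) + 3*(0)*conj(1) + 3*(0)*conj(-1)]
      = (1/12)[(4) + (-4) + (-2) + (2) + (0) + (0)] = 0/12 = 0
  <chi_6*chi_6, chi_4> = (1/12)[1*(4)*conj(1) + 1*(4)*conj(-1) + 2*(1)*conj(-1) + 2*(1)*conj(1) + 3*(0)*conj(-1) + 3*(0)*conj(1)]
      = (1/12)[(4) + (-4) + (-2) + (2) + (0) + (0)] = 0/12 = 0
  <chi_6*chi_6, chi_5> = (1/12)[1*(4)*conj(2) + 1*(4)*conj(-2) + 2*(1)*conj(1) + 2*(1)*conj(-1) + 3*(0)*conj(0) + 3*(0)*conj(0)]
      = (1/12)[(8) + (-8) + (2) + (-2) + (0) + (0)] = 0/12 = 0
  <chi_6*chi_6, chi_6> = (1/12)[1*(4)*conj(2) + 1*(4)*conj(2) + 2*(1)*conj(-1) + 2*(1)*conj(-1) + 3*(0)*conj(0) + 3*(0)*conj(0)]
      = (1/12)[(8) + (8) + (-2) + (-2) + (0) + (0)] = 12/12 = 1
Hence the multiplicities are chi_1: 1, chi_2: 1, chi_6: 1. Dimension check: dim(chi_6)*dim(chi_6) = 2*2 = 4 and sum (mult * dim) = 1*1 + 1*1 + 1*2 = 4.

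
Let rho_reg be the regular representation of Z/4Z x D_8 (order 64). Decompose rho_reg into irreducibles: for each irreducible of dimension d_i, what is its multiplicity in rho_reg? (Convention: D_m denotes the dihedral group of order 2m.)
Each irreducible V_i of dimension d_i appears with multiplicity d_i, i.e. rho_reg = (direct sum over all irreducibles V_i) d_i V_i. The irreducible dimensions for Z/4Z x D_8 are 1, 1, 1, 1, 1, 1, 1, 1, 1, 1, 1, 1, 1, 1, 1, 1, 2, 2, 2, 2, 2, 2, 2, 2, 2, 2, 2, 2: 16 irreducibles of dimension 1, each with multiplicity 1; 12 irreducibles of dimension 2, each with multiplicity 2. Total dimension 16*1*1 + 12*2*2 = 64 = |G|.

Reasoning: General theorem: in the regular representation of a finite group G, each irreducible appears with multiplicity equal to its dimension. Check: dim(rho_reg) = sum d_i^2 = 1 + 1 + 1 + 1 + 1 + 1 + 1 + 1 + 1 + 1 + 1 + 1 + 1 + 1 + 1 + 1 + 4 + 4 + 4 + 4 + 4 + 4 + 4 + 4 + 4 + 4 + 4 + 4 = 64 = |G|.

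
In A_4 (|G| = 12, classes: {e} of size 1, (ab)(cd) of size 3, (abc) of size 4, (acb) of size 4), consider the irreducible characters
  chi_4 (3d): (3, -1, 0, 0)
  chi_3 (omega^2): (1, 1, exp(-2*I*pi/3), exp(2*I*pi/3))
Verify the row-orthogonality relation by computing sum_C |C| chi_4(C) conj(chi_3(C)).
Sum = 0; so <chi_4, chi_3> = 0 (distinct irreducibles are orthogonal).

Why: Compute term by term over conjugacy classes (|C| * chi_4(C) * conj(chi_3(C))):
  1*(3)*conj(1) + 3*(-1)*conj(1) + 4*(0)*conj(exp(-2*I*pi/3)) + 4*(0)*conj(exp(2*I*pi/3))
  = (3) + (-3) + (0) + (0)
  = 0.
(Exp terms are combined using exp(i*s)*conj(exp(i*t)) = exp(i*(s-t)), and sums of them are collapsed using the identity that for every m > 1 the m distinct m-th roots of unity sum to 0, e.g. 1 + exp(2*I*pi/3) + exp(-2*I*pi/3) = 0.)
Dividing by |G| = 12 gives 0/12 = 0, matching the row-orthogonality relation <chi_4, chi_3> = [chi_4 = chi_3].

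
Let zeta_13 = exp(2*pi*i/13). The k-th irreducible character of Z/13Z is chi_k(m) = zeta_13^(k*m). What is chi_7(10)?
chi_7(10) = zeta_13^70 = exp(10*I*pi/13)

Proof sketch: chi_7(10) = zeta_13^(7*10) = zeta_13^70. Since zeta_13^13 = 1, this equals zeta_13^5 = exp(2*pi*i*5/13) = exp(10*I*pi/13).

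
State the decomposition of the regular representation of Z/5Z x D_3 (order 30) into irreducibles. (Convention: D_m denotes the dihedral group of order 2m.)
Each irreducible V_i of dimension d_i appears with multiplicity d_i, i.e. rho_reg = (direct sum over all irreducibles V_i) d_i V_i. The irreducible dimensions for Z/5Z x D_3 are 1, 1, 1, 1, 1, 1, 1, 1, 1, 1, 2, 2, 2, 2, 2: 10 irreducibles of dimension 1, each with multiplicity 1; 5 irreducibles of dimension 2, each with multiplicity 2. Total dimension 10*1*1 + 5*2*2 = 30 = |G|.

Why: General theorem: in the regular representation of a finite group G, each irreducible appears with multiplicity equal to its dimension. Check: dim(rho_reg) = sum d_i^2 = 1 + 1 + 1 + 1 + 1 + 1 + 1 + 1 + 1 + 1 + 4 + 4 + 4 + 4 + 4 = 30 = |G|.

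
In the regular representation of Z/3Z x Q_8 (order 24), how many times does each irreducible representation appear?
Each irreducible V_i of dimension d_i appears with multiplicity d_i, i.e. rho_reg = (direct sum over all irreducibles V_i) d_i V_i. The irreducible dimensions for Z/3Z x Q_8 are 1, 1, 1, 1, 1, 1, 1, 1, 1, 1, 1, 1, 2, 2, 2: 12 irreducibles of dimension 1, each with multiplicity 1; 3 irreducibles of dimension 2, each with multiplicity 2. Total dimension 12*1*1 + 3*2*2 = 24 = |G|.

General theorem: in the regular representation of a finite group G, each irreducible appears with multiplicity equal to its dimension. Check: dim(rho_reg) = sum d_i^2 = 1 + 1 + 1 + 1 + 1 + 1 + 1 + 1 + 1 + 1 + 1 + 1 + 4 + 4 + 4 = 24 = |G|.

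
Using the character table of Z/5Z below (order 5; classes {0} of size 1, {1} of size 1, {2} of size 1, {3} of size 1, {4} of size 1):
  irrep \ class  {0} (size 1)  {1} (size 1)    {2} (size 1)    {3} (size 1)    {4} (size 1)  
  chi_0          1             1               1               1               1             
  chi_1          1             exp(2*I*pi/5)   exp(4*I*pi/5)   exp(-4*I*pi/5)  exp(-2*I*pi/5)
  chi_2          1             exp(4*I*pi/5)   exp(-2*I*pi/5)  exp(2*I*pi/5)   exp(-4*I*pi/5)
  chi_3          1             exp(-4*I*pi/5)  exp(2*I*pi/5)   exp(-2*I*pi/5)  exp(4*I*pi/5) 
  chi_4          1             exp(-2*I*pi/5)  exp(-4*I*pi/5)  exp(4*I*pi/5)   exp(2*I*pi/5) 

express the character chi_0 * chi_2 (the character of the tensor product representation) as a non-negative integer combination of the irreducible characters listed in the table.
chi_0 tensor chi_2 = chi_2 (all other irreducibles have multiplicity 0).

Working: The character of a tensor product is the pointwise product (chi_0 * chi_2)(C) = chi_0(C) * chi_2(C):
  {0}: (1)*(1), {1}: (1)*(exp(4*I*pi/5)), {2}: (1)*(exp(-2*I*pi/5)), {3}: (1)*(exp(2*I*pi/5)), {4}: (1)*(exp(-4*I*pi/5))
so (chi_0 * chi_2) takes values
  {0} -> 1, {1} -> exp(4*I*pi/5), {2} -> exp(-2*I*pi/5), {3} -> exp(2*I*pi/5), {4} -> exp(-4*I*pi/5).
Now take the inner product of this character with each irreducible chi from the table, <chi_0*chi_2, chi> = (1/5) sum_C |C| (chi_0*chi_2)(C) conj(chi(C)):
  <chi_0*chi_2, chi_0> = (1/5)[1*(1)*conj(1) + 1*(exp(4*I*pi/5))*conj(1) + 1*(exp(-2*I*pi/5))*conj(1) + 1*(exp(2*I*pi/5))*conj(1) + 1*(exp(-4*I*pi/5))*conj(1)]
      = (1/5)[(1) + (exp(4*I*pi/5)) + (exp(-2*I*pi/5)) + (exp(2*I*pi/5)) + (exp(-4*I*pi/5))] = 0/5 = 0
  <chi_0*chi_2, chi_1> = (1/5)[1*(1)*conj(1) + 1*(exp(4*I*pi/5))*conj(exp(2*I*pi/5)) + 1*(exp(-2*I*pi/5))*conj(exp(4*I*pi/5)) + 1*(exp(2*I*pi/5))*conj(exp(-4*I*pi/5)) + 1*(exp(-4*I*pi/5))*conj(exp(-2*I*pi/5))]
      = (1/5)[(1) + (exp(2*I*pi/5)) + (exp(4*I*pi/5)) + (exp(-4*I*pi/5)) + (exp(-2*I*pi/5))] = 0/5 = 0
  <chi_0*chi_2, chi_2> = (1/5)[1*(1)*conj(1) + 1*(exp(4*I*pi/5))*conj(exp(4*I*pi/5)) + 1*(exp(-2*I*pi/5))*conj(exp(-2*I*pi/5)) + 1*(exp(2*I*pi/5))*conj(exp(2*I*pi/5)) + 1*(exp(-4*I*pi/5))*conj(exp(-4*I*pi/5))]
      = (1/5)[(1) + (1) + (1) + (1) + (1)] = 5/5 = 1
  <chi_0*chi_2, chi_3> = (1/5)[1*(1)*conj(1) + 1*(exp(4*I*pi/5))*conj(exp(-4*I*pi/5)) + 1*(exp(-2*I*pi/5))*conj(exp(2*I*pi/5)) + 1*(exp(2*I*pi/5))*conj(exp(-2*I*pi/5)) + 1*(exp(-4*I*pi/5))*conj(exp(4*I*pi/5))]
      = (1/5)[(1) + (exp(-2*I*pi/5)) + (exp(-4*I*pi/5)) + (exp(4*I*pi/5)) + (exp(2*I*pi/5))] = 0/5 = 0
  <chi_0*chi_2, chi_4> = (1/5)[1*(1)*conj(1) + 1*(exp(4*I*pi/5))*conj(exp(-2*I*pi/5)) + 1*(exp(-2*I*pi/5))*conj(exp(-4*I*pi/5)) + 1*(exp(2*I*pi/5))*conj(exp(4*I*pi/5)) + 1*(exp(-4*I*pi/5))*conj(exp(2*I*pi/5))]
      = (1/5)[(1) + (exp(-4*I*pi/5)) + (exp(2*I*pi/5)) + (exp(-2*I*pi/5)) + (exp(4*I*pi/5))] = 0/5 = 0
(Exp terms are combined using exp(i*s)*conj(exp(i*t)) = exp(i*(s-t)), and sums of them are collapsed using the identity that for every m > 1 the m distinct m-th roots of unity sum to 0, e.g. 1 + exp(2*I*pi/3) + exp(-2*I*pi/3) = 0.)
Hence the multiplicities are chi_2: 1. Dimension check: dim(chi_0)*dim(chi_2) = 1*1 = 1 and sum (mult * dim) = 1*1 = 1.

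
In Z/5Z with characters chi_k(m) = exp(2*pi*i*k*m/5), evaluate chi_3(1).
chi_3(1) = zeta_5^3 = exp(-4*I*pi/5)

Justification: chi_3(1) = zeta_5^(3*1) = zeta_5^3. Since zeta_5^5 = 1, this equals zeta_5^3 = exp(2*pi*i*3/5) = exp(-4*I*pi/5).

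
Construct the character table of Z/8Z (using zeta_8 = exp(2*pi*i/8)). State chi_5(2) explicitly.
Character table of Z/8Z (irreps indexed chi_0,...,chi_7 with chi_k(m) = zeta_8^(k*m), zeta_8 = exp(2*pi*i/8)):
  irrep \ class  {0} (size 1)  {1} (size 1)    {2} (size 1)  {3} (size 1)    {4} (size 1)  {5} (size 1)    {6} (size 1)  {7} (size 1)  
  chi_0          1             1               1             1               1             1               1             1             
  chi_1          1             exp(I*pi/4)     I             exp(3*I*pi/4)   -1            exp(-3*I*pi/4)  -I            exp(-I*pi/4)  
  chi_2          1             I               -1            -I              1             I               -1            -I            
  chi_3          1             exp(3*I*pi/4)   -I            exp(I*pi/4)     -1            exp(-I*pi/4)    I             exp(-3*I*pi/4)
  chi_4          1             -1              1             -1              1             -1              1             -1            
  chi_5          1             exp(-3*I*pi/4)  I             exp(-I*pi/4)    -1            exp(I*pi/4)     -I            exp(3*I*pi/4) 
  chi_6          1             -I              -1            I               1             -I              -1            I             
  chi_7          1             exp(-I*pi/4)    -I            exp(-3*I*pi/4)  -1            exp(3*I*pi/4)   I             exp(I*pi/4)   

Spot check: chi_5(2) = zeta_8^(5*2) = zeta_8^10 = I.

Proof sketch: Z/8Z is abelian, so all 8 irreducible complex representations are 1-dimensional. They are given by chi_k(m) = zeta_8^(k*m) for k = 0,...,7. Row orthogonality: sum_m chi_k(m) conj(chi_l(m)) = 8 * [k = l].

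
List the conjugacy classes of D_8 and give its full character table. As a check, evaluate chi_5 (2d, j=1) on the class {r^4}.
Conjugacy classes: {e} of size 1, {r^4} of size 1, {r^1, r^7} of size 2, {r^2, r^6} of size 2, {r^3, r^5} of size 2, {s, sr^2, ...} of size 4, {sr, sr^3, ...} of size 4.
Character table:
  irrep \ class              {e} (size 1)  {r^4} (size 1)  {r^1, r^7} (size 2)  {r^2, r^6} (size 2)  {r^3, r^5} (size 2)  {s, sr^2, ...} (size 4)  {sr, sr^3, ...} (size 4)
  chi_1 (triv)               1             1               1                    1                    1                    1                        1                       
  chi_2 (sign: r->1, s->-1)  1             1               1                    1                    1                    -1                       -1                      
  chi_3 (r->-1, s->1)        1             1               -1                   1                    -1                   1                        -1                      
  chi_4 (r->-1, s->-1)       1             1               -1                   1                    -1                   -1                       1                       
  chi_5 (2d, j=1)            2             -2              sqrt(2)              0                    -sqrt(2)             0                        0                       
  chi_6 (2d, j=2)            2             2               0                    -2                   0                    0                        0                       
  chi_7 (2d, j=3)            2             -2              -sqrt(2)             0                    sqrt(2)              0                        0                       

Spot check: chi_5 (2d, j=1) on {r^4} = -2.

D_8 has order 2*8 = 16 with 7 conjugacy classes, hence 7 irreducibles. Sum of squared dims 1 + 1 + 1 + 1 + 4 + 4 + 4 = 16 = |G|. Linear characters come from the abelianisation; the 2-dimensional irreps have character r^k -> 2*cos(2*pi*j*k/8), reflections -> 0.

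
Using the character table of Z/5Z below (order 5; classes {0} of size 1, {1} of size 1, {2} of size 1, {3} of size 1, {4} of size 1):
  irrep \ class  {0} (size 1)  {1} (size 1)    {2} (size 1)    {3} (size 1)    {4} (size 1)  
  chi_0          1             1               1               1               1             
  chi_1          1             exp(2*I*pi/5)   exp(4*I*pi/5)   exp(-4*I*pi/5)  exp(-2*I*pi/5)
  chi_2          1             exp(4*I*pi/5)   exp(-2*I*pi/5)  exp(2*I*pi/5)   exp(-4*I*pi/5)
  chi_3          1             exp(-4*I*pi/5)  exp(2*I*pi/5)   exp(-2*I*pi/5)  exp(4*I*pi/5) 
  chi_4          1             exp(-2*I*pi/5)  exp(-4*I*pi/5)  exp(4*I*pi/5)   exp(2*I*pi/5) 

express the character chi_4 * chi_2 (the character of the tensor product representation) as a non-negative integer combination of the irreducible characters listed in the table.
chi_4 tensor chi_2 = chi_1 (all other irreducibles have multiplicity 0).

Reasoning: The character of a tensor product is the pointwise product (chi_4 * chi_2)(C) = chi_4(C) * chi_2(C):
  {0}: (1)*(1), {1}: (exp(-2*I*pi/5))*(exp(4*I*pi/5)), {2}: (exp(-4*I*pi/5))*(exp(-2*I*pi/5)), {3}: (exp(4*I*pi/5))*(exp(2*I*pi/5)), {4}: (exp(2*I*pi/5))*(exp(-4*I*pi/5))
so (chi_4 * chi_2) takes values
  {0} -> 1, {1} -> exp(2*I*pi/5), {2} -> exp(4*I*pi/5), {3} -> exp(-4*I*pi/5), {4} -> exp(-2*I*pi/5).
Now take the inner product of this character with each irreducible chi from the table, <chi_4*chi_2, chi> = (1/5) sum_C |C| (chi_4*chi_2)(C) conj(chi(C)):
  <chi_4*chi_2, chi_0> = (1/5)[1*(1)*conj(1) + 1*(exp(2*I*pi/5))*conj(1) + 1*(exp(4*I*pi/5))*conj(1) + 1*(exp(-4*I*pi/5))*conj(1) + 1*(exp(-2*I*pi/5))*conj(1)]
      = (1/5)[(1) + (exp(2*I*pi/5)) + (exp(4*I*pi/5)) + (exp(-4*I*pi/5)) + (exp(-2*I*pi/5))] = 0/5 = 0
  <chi_4*chi_2, chi_1> = (1/5)[1*(1)*conj(1) + 1*(exp(2*I*pi/5))*conj(exp(2*I*pi/5)) + 1*(exp(4*I*pi/5))*conj(exp(4*I*pi/5)) + 1*(exp(-4*I*pi/5))*conj(exp(-4*I*pi/5)) + 1*(exp(-2*I*pi/5))*conj(exp(-2*I*pi/5))]
      = (1/5)[(1) + (1) + (1) + (1) + (1)] = 5/5 = 1
  <chi_4*chi_2, chi_2> = (1/5)[1*(1)*conj(1) + 1*(exp(2*I*pi/5))*conj(exp(4*I*pi/5)) + 1*(exp(4*I*pi/5))*conj(exp(-2*I*pi/5)) + 1*(exp(-4*I*pi/5))*conj(exp(2*I*pi/5)) + 1*(exp(-2*I*pi/5))*conj(exp(-4*I*pi/5))]
      = (1/5)[(1) + (exp(-2*I*pi/5)) + (exp(-4*I*pi/5)) + (exp(4*I*pi/5)) + (exp(2*I*pi/5))] = 0/5 = 0
  <chi_4*chi_2, chi_3> = (1/5)[1*(1)*conj(1) + 1*(exp(2*I*pi/5))*conj(exp(-4*I*pi/5)) + 1*(exp(4*I*pi/5))*conj(exp(2*I*pi/5)) + 1*(exp(-4*I*pi/5))*conj(exp(-2*I*pi/5)) + 1*(exp(-2*I*pi/5))*conj(exp(4*I*pi/5))]
      = (1/5)[(1) + (exp(-4*I*pi/5)) + (exp(2*I*pi/5)) + (exp(-2*I*pi/5)) + (exp(4*I*pi/5))] = 0/5 = 0
  <chi_4*chi_2, chi_4> = (1/5)[1*(1)*conj(1) + 1*(exp(2*I*pi/5))*conj(exp(-2*I*pi/5)) + 1*(exp(4*I*pi/5))*conj(exp(-4*I*pi/5)) + 1*(exp(-4*I*pi/5))*conj(exp(4*I*pi/5)) + 1*(exp(-2*I*pi/5))*conj(exp(2*I*pi/5))]
      = (1/5)[(1) + (exp(4*I*pi/5)) + (exp(-2*I*pi/5)) + (exp(2*I*pi/5)) + (exp(-4*I*pi/5))] = 0/5 = 0
(Exp terms are combined using exp(i*s)*conj(exp(i*t)) = exp(i*(s-t)), and sums of them are collapsed using the identity that for every m > 1 the m distinct m-th roots of unity sum to 0, e.g. 1 + exp(2*I*pi/3) + exp(-2*I*pi/3) = 0.)
Hence the multiplicities are chi_1: 1. Dimension check: dim(chi_4)*dim(chi_2) = 1*1 = 1 and sum (mult * dim) = 1*1 = 1.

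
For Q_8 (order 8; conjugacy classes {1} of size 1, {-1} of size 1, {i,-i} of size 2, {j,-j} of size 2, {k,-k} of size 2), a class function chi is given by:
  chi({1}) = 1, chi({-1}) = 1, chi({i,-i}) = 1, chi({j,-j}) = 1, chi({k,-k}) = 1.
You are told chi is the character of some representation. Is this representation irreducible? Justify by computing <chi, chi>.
Irreducible: <chi, chi> = 1.

Details: <chi, chi> = (1/|G|) sum_C |C| * |chi(C)|^2 = (1/8)[1*|1|^2 + 1*|1|^2 + 2*|1|^2 + 2*|1|^2 + 2*|1|^2]
  = (1/8)[(1) + (1) + (2) + (2) + (2)] = 8/8 = 1.
A character is irreducible iff <chi, chi> = 1, so this representation is irreducible.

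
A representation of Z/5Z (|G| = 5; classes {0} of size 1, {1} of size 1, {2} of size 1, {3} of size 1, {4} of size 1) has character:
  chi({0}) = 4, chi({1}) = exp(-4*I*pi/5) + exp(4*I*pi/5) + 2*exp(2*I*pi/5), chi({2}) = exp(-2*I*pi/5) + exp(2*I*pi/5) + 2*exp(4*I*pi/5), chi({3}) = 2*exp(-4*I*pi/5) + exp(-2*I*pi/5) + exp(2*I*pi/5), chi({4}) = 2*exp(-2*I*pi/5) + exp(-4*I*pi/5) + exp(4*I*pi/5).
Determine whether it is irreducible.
Not irreducible (reducible): <chi, chi> = 6 > 1.

Reasoning: <chi, chi> = (1/|G|) sum_C |C| * |chi(C)|^2 = (1/5)[1*|4|^2 + 1*|exp(-4*I*pi/5) + exp(4*I*pi/5) + 2*exp(2*I*pi/5)|^2 + 1*|exp(-2*I*pi/5) + exp(2*I*pi/5) + 2*exp(4*I*pi/5)|^2 + 1*|2*exp(-4*I*pi/5) + exp(-2*I*pi/5) + exp(2*I*pi/5)|^2 + 1*|2*exp(-2*I*pi/5) + exp(-4*I*pi/5) + exp(4*I*pi/5)|^2]
  = (1/5)[(16) + (6 + 3*exp(-2*I*pi/5) + 2*exp(-4*I*pi/5) + 2*exp(4*I*pi/5) + 3*exp(2*I*pi/5)) + (6 + 2*exp(-2*I*pi/5) + 3*exp(-4*I*pi/5) + 3*exp(4*I*pi/5) + 2*exp(2*I*pi/5)) + (6 + 2*exp(-2*I*pi/5) + 3*exp(-4*I*pi/5) + 3*exp(4*I*pi/5) + 2*exp(2*I*pi/5)) + (6 + 3*exp(-2*I*pi/5) + 2*exp(-4*I*pi/5) + 2*exp(4*I*pi/5) + 3*exp(2*I*pi/5))] = 30/5 = 6.
(Exp terms are combined using exp(i*s)*conj(exp(i*t)) = exp(i*(s-t)), and sums of them are collapsed using the identity that for every m > 1 the m distinct m-th roots of unity sum to 0, e.g. 1 + exp(2*I*pi/3) + exp(-2*I*pi/3) = 0.)
A character is irreducible iff <chi, chi> = 1, so this representation is reducible.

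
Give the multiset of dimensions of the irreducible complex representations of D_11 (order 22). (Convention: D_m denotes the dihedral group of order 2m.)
Dimensions: 1, 1, 2, 2, 2, 2, 2

Explanation: There are 7 irreducibles (= number of conjugacy classes). Their dimensions d_i satisfy sum d_i^2 = |G| = 22: 1 + 1 + 4 + 4 + 4 + 4 + 4 = 22.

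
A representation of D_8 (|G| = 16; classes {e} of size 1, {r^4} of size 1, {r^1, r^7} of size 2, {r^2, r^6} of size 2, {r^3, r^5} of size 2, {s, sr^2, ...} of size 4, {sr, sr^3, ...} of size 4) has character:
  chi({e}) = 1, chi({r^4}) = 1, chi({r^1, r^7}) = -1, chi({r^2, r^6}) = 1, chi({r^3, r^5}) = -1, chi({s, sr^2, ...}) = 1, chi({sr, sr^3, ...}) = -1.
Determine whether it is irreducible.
Irreducible: <chi, chi> = 1.

Explanation: <chi, chi> = (1/|G|) sum_C |C| * |chi(C)|^2 = (1/16)[1*|1|^2 + 1*|1|^2 + 2*|-1|^2 + 2*|1|^2 + 2*|-1|^2 + 4*|1|^2 + 4*|-1|^2]
  = (1/16)[(1) + (1) + (2) + (2) + (2) + (4) + (4)] = 16/16 = 1.
A character is irreducible iff <chi, chi> = 1, so this representation is irreducible.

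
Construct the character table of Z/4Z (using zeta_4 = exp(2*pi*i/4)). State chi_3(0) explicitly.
Character table of Z/4Z (irreps indexed chi_0,...,chi_3 with chi_k(m) = zeta_4^(k*m), zeta_4 = exp(2*pi*i/4)):
  irrep \ class  {0} (size 1)  {1} (size 1)  {2} (size 1)  {3} (size 1)
  chi_0          1             1             1             1           
  chi_1          1             I             -1            -I          
  chi_2          1             -1            1             -1          
  chi_3          1             -I            -1            I           

Spot check: chi_3(0) = zeta_4^(3*0) = zeta_4^0 = 1.

Proof sketch: Z/4Z is abelian, so all 4 irreducible complex representations are 1-dimensional. They are given by chi_k(m) = zeta_4^(k*m) for k = 0,...,3. Row orthogonality: sum_m chi_k(m) conj(chi_l(m)) = 4 * [k = l].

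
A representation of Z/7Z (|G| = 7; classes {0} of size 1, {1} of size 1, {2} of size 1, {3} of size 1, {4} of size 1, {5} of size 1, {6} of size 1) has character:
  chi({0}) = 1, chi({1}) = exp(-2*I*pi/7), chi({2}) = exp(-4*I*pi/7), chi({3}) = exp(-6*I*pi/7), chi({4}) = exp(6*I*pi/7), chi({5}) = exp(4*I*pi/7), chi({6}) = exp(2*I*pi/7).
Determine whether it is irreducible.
Irreducible: <chi, chi> = 1.

Why: <chi, chi> = (1/|G|) sum_C |C| * |chi(C)|^2 = (1/7)[1*|1|^2 + 1*|exp(-2*I*pi/7)|^2 + 1*|exp(-4*I*pi/7)|^2 + 1*|exp(-6*I*pi/7)|^2 + 1*|exp(6*I*pi/7)|^2 + 1*|exp(4*I*pi/7)|^2 + 1*|exp(2*I*pi/7)|^2]
  = (1/7)[(1) + (1) + (1) + (1) + (1) + (1) + (1)] = 7/7 = 1.
(Exp terms are combined using exp(i*s)*conj(exp(i*t)) = exp(i*(s-t)), and sums of them are collapsed using the identity that for every m > 1 the m distinct m-th roots of unity sum to 0, e.g. 1 + exp(2*I*pi/3) + exp(-2*I*pi/3) = 0.)
A character is irreducible iff <chi, chi> = 1, so this representation is irreducible.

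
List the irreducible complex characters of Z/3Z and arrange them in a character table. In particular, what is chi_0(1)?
Character table of Z/3Z (irreps indexed chi_0,...,chi_2 with chi_k(m) = zeta_3^(k*m), zeta_3 = exp(2*pi*i/3)):
  irrep \ class  {0} (size 1)  {1} (size 1)    {2} (size 1)  
  chi_0          1             1               1             
  chi_1          1             exp(2*I*pi/3)   exp(-2*I*pi/3)
  chi_2          1             exp(-2*I*pi/3)  exp(2*I*pi/3) 

Spot check: chi_0(1) = zeta_3^(0*1) = zeta_3^0 = 1.

Details: Z/3Z is abelian, so all 3 irreducible complex representations are 1-dimensional. They are given by chi_k(m) = zeta_3^(k*m) for k = 0,...,2. Row orthogonality: sum_m chi_k(m) conj(chi_l(m)) = 3 * [k = l].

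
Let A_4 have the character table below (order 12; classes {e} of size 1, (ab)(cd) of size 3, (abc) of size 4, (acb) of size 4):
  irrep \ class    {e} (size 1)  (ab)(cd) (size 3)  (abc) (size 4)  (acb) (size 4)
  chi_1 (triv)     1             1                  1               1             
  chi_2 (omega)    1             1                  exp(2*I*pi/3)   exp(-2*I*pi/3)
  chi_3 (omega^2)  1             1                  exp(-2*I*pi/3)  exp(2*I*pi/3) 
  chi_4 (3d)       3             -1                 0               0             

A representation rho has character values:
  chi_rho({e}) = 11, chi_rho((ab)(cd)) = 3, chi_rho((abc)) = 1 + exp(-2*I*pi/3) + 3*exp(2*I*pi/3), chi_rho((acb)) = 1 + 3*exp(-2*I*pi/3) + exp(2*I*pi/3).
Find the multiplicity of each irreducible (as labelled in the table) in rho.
Multiplicities: chi_1: 1, chi_2: 3, chi_3: 1, chi_4: 2.

Derivation: Use <chi_rho, chi> = (1/|G|) sum_C |C| * chi_rho(C) * conj(chi(C)) with |G| = 12 for each irreducible chi in the table:
  <chi_rho, chi_1> = (1/12)[1*(11)*conj(1) + 3*(3)*conj(1) + 4*(1 + exp(-2*I*pi/3) + 3*exp(2*I*pi/3))*conj(1) + 4*(1 + 3*exp(-2*I*pi/3) + exp(2*I*pi/3))*conj(1)]
      = (1/12)[(11) + (9) + (4 + 4*exp(-2*I*pi/3) + 12*exp(2*I*pi/3)) + (4 + 12*exp(-2*I*pi/3) + 4*exp(2*I*pi/3))] = 12/12 = 1
  <chi_rho, chi_2> = (1/12)[1*(11)*conj(1) + 3*(3)*conj(1) + 4*(1 + exp(-2*I*pi/3) + 3*exp(2*I*pi/3))*conj(exp(2*I*pi/3)) + 4*(1 + 3*exp(-2*I*pi/3) + exp(2*I*pi/3))*conj(exp(-2*I*pi/3))]
      = (1/12)[(11) + (9) + (8) + (8)] = 36/12 = 3
  <chi_rho, chi_3> = (1/12)[1*(11)*conj(1) + 3*(3)*conj(1) + 4*(1 + exp(-2*I*pi/3) + 3*exp(2*I*pi/3))*conj(exp(-2*I*pi/3)) + 4*(1 + 3*exp(-2*I*pi/3) + exp(2*I*pi/3))*conj(exp(2*I*pi/3))]
      = (1/12)[(11) + (9) + (4 + 12*exp(-2*I*pi/3) + 4*exp(2*I*pi/3)) + (4 + 4*exp(-2*I*pi/3) + 12*exp(2*I*pi/3))] = 12/12 = 1
  <chi_rho, chi_4> = (1/12)[1*(11)*conj(3) + 3*(3)*conj(-1) + 4*(1 + exp(-2*I*pi/3) + 3*exp(2*I*pi/3))*conj(0) + 4*(1 + 3*exp(-2*I*pi/3) + exp(2*I*pi/3))*conj(0)]
      = (1/12)[(33) + (-9) + (0) + (0)] = 24/12 = 2
(Exp terms are combined using exp(i*s)*conj(exp(i*t)) = exp(i*(s-t)), and sums of them are collapsed using the identity that for every m > 1 the m distinct m-th roots of unity sum to 0, e.g. 1 + exp(2*I*pi/3) + exp(-2*I*pi/3) = 0.)
Dimension check: dim(rho) = sum (mult * dim) = 1*1 + 3*1 + 1*1 + 2*3 = 11 = chi_rho(e) = 11.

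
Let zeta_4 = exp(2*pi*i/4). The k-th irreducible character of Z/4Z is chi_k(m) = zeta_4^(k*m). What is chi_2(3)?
chi_2(3) = zeta_4^6 = -1

Details: chi_2(3) = zeta_4^(2*3) = zeta_4^6. Since zeta_4^4 = 1, this equals zeta_4^2 = exp(2*pi*i*2/4) = -1.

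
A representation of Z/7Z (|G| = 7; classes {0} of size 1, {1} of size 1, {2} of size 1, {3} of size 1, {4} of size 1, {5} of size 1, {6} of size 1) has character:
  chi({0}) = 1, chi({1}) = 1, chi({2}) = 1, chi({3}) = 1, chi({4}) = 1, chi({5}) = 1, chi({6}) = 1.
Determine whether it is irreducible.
Irreducible: <chi, chi> = 1.

Explanation: <chi, chi> = (1/|G|) sum_C |C| * |chi(C)|^2 = (1/7)[1*|1|^2 + 1*|1|^2 + 1*|1|^2 + 1*|1|^2 + 1*|1|^2 + 1*|1|^2 + 1*|1|^2]
  = (1/7)[(1) + (1) + (1) + (1) + (1) + (1) + (1)] = 7/7 = 1.
(Exp terms are combined using exp(i*s)*conj(exp(i*t)) = exp(i*(s-t)), and sums of them are collapsed using the identity that for every m > 1 the m distinct m-th roots of unity sum to 0, e.g. 1 + exp(2*I*pi/3) + exp(-2*I*pi/3) = 0.)
A character is irreducible iff <chi, chi> = 1, so this representation is irreducible.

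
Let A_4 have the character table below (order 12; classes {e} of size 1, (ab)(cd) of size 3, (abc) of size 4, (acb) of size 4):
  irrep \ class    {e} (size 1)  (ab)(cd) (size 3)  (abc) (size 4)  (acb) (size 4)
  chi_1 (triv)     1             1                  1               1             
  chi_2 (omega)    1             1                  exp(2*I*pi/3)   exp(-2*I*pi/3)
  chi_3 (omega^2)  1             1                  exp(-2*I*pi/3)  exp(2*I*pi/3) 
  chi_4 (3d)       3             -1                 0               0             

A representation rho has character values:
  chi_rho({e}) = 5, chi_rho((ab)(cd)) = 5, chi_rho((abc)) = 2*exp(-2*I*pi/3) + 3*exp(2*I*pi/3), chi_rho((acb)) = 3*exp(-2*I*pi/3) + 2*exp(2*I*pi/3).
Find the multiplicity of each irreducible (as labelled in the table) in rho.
Multiplicities: chi_1: 0, chi_2: 3, chi_3: 2, chi_4: 0.

Justification: Use <chi_rho, chi> = (1/|G|) sum_C |C| * chi_rho(C) * conj(chi(C)) with |G| = 12 for each irreducible chi in the table:
  <chi_rho, chi_1> = (1/12)[1*(5)*conj(1) + 3*(5)*conj(1) + 4*(2*exp(-2*I*pi/3) + 3*exp(2*I*pi/3))*conj(1) + 4*(3*exp(-2*I*pi/3) + 2*exp(2*I*pi/3))*conj(1)]
      = (1/12)[(5) + (15) + (8*exp(-2*I*pi/3) + 12*exp(2*I*pi/3)) + (12*exp(-2*I*pi/3) + 8*exp(2*I*pi/3))] = 0/12 = 0
  <chi_rho, chi_2> = (1/12)[1*(5)*conj(1) + 3*(5)*conj(1) + 4*(2*exp(-2*I*pi/3) + 3*exp(2*I*pi/3))*conj(exp(2*I*pi/3)) + 4*(3*exp(-2*I*pi/3) + 2*exp(2*I*pi/3))*conj(exp(-2*I*pi/3))]
      = (1/12)[(5) + (15) + (12 + 8*exp(2*I*pi/3)) + (12 + 8*exp(-2*I*pi/3))] = 36/12 = 3
  <chi_rho, chi_3> = (1/12)[1*(5)*conj(1) + 3*(5)*conj(1) + 4*(2*exp(-2*I*pi/3) + 3*exp(2*I*pi/3))*conj(exp(-2*I*pi/3)) + 4*(3*exp(-2*I*pi/3) + 2*exp(2*I*pi/3))*conj(exp(2*I*pi/3))]
      = (1/12)[(5) + (15) + (8 + 12*exp(-2*I*pi/3)) + (8 + 12*exp(2*I*pi/3))] = 24/12 = 2
  <chi_rho, chi_4> = (1/12)[1*(5)*conj(3) + 3*(5)*conj(-1) + 4*(2*exp(-2*I*pi/3) + 3*exp(2*I*pi/3))*conj(0) + 4*(3*exp(-2*I*pi/3) + 2*exp(2*I*pi/3))*conj(0)]
      = (1/12)[(15) + (-15) + (0) + (0)] = 0/12 = 0
(Exp terms are combined using exp(i*s)*conj(exp(i*t)) = exp(i*(s-t)), and sums of them are collapsed using the identity that for every m > 1 the m distinct m-th roots of unity sum to 0, e.g. 1 + exp(2*I*pi/3) + exp(-2*I*pi/3) = 0.)
Dimension check: dim(rho) = sum (mult * dim) = 0*1 + 3*1 + 2*1 + 0*3 = 5 = chi_rho(e) = 5.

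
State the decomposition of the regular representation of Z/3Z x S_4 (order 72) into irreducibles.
Each irreducible V_i of dimension d_i appears with multiplicity d_i, i.e. rho_reg = (direct sum over all irreducibles V_i) d_i V_i. The irreducible dimensions for Z/3Z x S_4 are 1, 1, 1, 1, 1, 1, 2, 2, 2, 3, 3, 3, 3, 3, 3: 6 irreducibles of dimension 1, each with multiplicity 1; 3 irreducibles of dimension 2, each with multiplicity 2; 6 irreducibles of dimension 3, each with multiplicity 3. Total dimension 6*1*1 + 3*2*2 + 6*3*3 = 72 = |G|.

Details: General theorem: in the regular representation of a finite group G, each irreducible appears with multiplicity equal to its dimension. Check: dim(rho_reg) = sum d_i^2 = 1 + 1 + 1 + 1 + 1 + 1 + 4 + 4 + 4 + 9 + 9 + 9 + 9 + 9 + 9 = 72 = |G|.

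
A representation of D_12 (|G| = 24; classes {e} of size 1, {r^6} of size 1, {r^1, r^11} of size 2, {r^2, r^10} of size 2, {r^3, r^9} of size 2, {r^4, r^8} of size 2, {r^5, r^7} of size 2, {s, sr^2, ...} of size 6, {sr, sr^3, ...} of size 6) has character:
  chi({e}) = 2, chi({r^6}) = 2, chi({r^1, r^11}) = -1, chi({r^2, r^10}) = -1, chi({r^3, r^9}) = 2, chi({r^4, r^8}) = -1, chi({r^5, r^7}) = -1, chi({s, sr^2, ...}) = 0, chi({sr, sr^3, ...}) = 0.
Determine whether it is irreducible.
Irreducible: <chi, chi> = 1.

Working: <chi, chi> = (1/|G|) sum_C |C| * |chi(C)|^2 = (1/24)[1*|2|^2 + 1*|2|^2 + 2*|-1|^2 + 2*|-1|^2 + 2*|2|^2 + 2*|-1|^2 + 2*|-1|^2 + 6*|0|^2 + 6*|0|^2]
  = (1/24)[(4) + (4) + (2) + (2) + (8) + (2) + (2) + (0) + (0)] = 24/24 = 1.
A character is irreducible iff <chi, chi> = 1, so this representation is irreducible.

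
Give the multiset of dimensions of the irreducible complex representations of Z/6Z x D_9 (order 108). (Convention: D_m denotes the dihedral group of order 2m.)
Dimensions: 1, 1, 1, 1, 1, 1, 1, 1, 1, 1, 1, 1, 2, 2, 2, 2, 2, 2, 2, 2, 2, 2, 2, 2, 2, 2, 2, 2, 2, 2, 2, 2, 2, 2, 2, 2

Solution. There are 36 irreducibles (= number of conjugacy classes). Their dimensions d_i satisfy sum d_i^2 = |G| = 108: 1 + 1 + 1 + 1 + 1 + 1 + 1 + 1 + 1 + 1 + 1 + 1 + 4 + 4 + 4 + 4 + 4 + 4 + 4 + 4 + 4 + 4 + 4 + 4 + 4 + 4 + 4 + 4 + 4 + 4 + 4 + 4 + 4 + 4 + 4 + 4 = 108. (For the product with Z/6Z: each of the 6 1-dim characters of Z/6Z tensors with each irrep of D_9, giving 6 copies of each D_9-dimension.)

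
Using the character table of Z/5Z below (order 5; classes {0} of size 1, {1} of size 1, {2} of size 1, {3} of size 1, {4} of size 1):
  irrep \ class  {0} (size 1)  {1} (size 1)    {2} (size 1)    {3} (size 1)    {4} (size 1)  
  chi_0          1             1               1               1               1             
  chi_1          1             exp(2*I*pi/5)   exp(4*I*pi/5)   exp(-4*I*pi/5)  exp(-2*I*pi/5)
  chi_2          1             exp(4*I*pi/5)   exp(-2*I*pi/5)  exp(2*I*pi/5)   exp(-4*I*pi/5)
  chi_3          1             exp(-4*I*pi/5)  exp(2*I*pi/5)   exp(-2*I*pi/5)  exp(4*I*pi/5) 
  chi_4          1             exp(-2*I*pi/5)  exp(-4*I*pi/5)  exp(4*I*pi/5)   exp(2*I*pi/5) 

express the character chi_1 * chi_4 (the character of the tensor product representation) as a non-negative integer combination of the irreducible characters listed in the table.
chi_1 tensor chi_4 = chi_0 (all other irreducibles have multiplicity 0).

Details: The character of a tensor product is the pointwise product (chi_1 * chi_4)(C) = chi_1(C) * chi_4(C):
  {0}: (1)*(1), {1}: (exp(2*I*pi/5))*(exp(-2*I*pi/5)), {2}: (exp(4*I*pi/5))*(exp(-4*I*pi/5)), {3}: (exp(-4*I*pi/5))*(exp(4*I*pi/5)), {4}: (exp(-2*I*pi/5))*(exp(2*I*pi/5))
so (chi_1 * chi_4) takes values
  {0} -> 1, {1} -> 1, {2} -> 1, {3} -> 1, {4} -> 1.
Now take the inner product of this character with each irreducible chi from the table, <chi_1*chi_4, chi> = (1/5) sum_C |C| (chi_1*chi_4)(C) conj(chi(C)):
  <chi_1*chi_4, chi_0> = (1/5)[1*(1)*conj(1) + 1*(1)*conj(1) + 1*(1)*conj(1) + 1*(1)*conj(1) + 1*(1)*conj(1)]
      = (1/5)[(1) + (1) + (1) + (1) + (1)] = 5/5 = 1
  <chi_1*chi_4, chi_1> = (1/5)[1*(1)*conj(1) + 1*(1)*conj(exp(2*I*pi/5)) + 1*(1)*conj(exp(4*I*pi/5)) + 1*(1)*conj(exp(-4*I*pi/5)) + 1*(1)*conj(exp(-2*I*pi/5))]
      = (1/5)[(1) + (exp(-2*I*pi/5)) + (exp(-4*I*pi/5)) + (exp(4*I*pi/5)) + (exp(2*I*pi/5))] = 0/5 = 0
  <chi_1*chi_4, chi_2> = (1/5)[1*(1)*conj(1) + 1*(1)*conj(exp(4*I*pi/5)) + 1*(1)*conj(exp(-2*I*pi/5)) + 1*(1)*conj(exp(2*I*pi/5)) + 1*(1)*conj(exp(-4*I*pi/5))]
      = (1/5)[(1) + (exp(-4*I*pi/5)) + (exp(2*I*pi/5)) + (exp(-2*I*pi/5)) + (exp(4*I*pi/5))] = 0/5 = 0
  <chi_1*chi_4, chi_3> = (1/5)[1*(1)*conj(1) + 1*(1)*conj(exp(-4*I*pi/5)) + 1*(1)*conj(exp(2*I*pi/5)) + 1*(1)*conj(exp(-2*I*pi/5)) + 1*(1)*conj(exp(4*I*pi/5))]
      = (1/5)[(1) + (exp(4*I*pi/5)) + (exp(-2*I*pi/5)) + (exp(2*I*pi/5)) + (exp(-4*I*pi/5))] = 0/5 = 0
  <chi_1*chi_4, chi_4> = (1/5)[1*(1)*conj(1) + 1*(1)*conj(exp(-2*I*pi/5)) + 1*(1)*conj(exp(-4*I*pi/5)) + 1*(1)*conj(exp(4*I*pi/5)) + 1*(1)*conj(exp(2*I*pi/5))]
      = (1/5)[(1) + (exp(2*I*pi/5)) + (exp(4*I*pi/5)) + (exp(-4*I*pi/5)) + (exp(-2*I*pi/5))] = 0/5 = 0
(Exp terms are combined using exp(i*s)*conj(exp(i*t)) = exp(i*(s-t)), and sums of them are collapsed using the identity that for every m > 1 the m distinct m-th roots of unity sum to 0, e.g. 1 + exp(2*I*pi/3) + exp(-2*I*pi/3) = 0.)
Hence the multiplicities are chi_0: 1. Dimension check: dim(chi_1)*dim(chi_4) = 1*1 = 1 and sum (mult * dim) = 1*1 = 1.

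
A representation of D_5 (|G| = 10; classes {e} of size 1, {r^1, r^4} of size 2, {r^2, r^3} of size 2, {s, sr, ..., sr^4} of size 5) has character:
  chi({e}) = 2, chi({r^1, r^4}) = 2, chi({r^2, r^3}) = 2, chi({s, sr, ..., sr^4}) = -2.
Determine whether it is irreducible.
Not irreducible (reducible): <chi, chi> = 4 > 1.

<chi, chi> = (1/|G|) sum_C |C| * |chi(C)|^2 = (1/10)[1*|2|^2 + 2*|2|^2 + 2*|2|^2 + 5*|-2|^2]
  = (1/10)[(4) + (8) + (8) + (20)] = 40/10 = 4.
A character is irreducible iff <chi, chi> = 1, so this representation is reducible.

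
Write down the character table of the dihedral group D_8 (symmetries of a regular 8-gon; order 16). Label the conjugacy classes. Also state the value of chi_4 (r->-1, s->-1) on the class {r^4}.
Conjugacy classes: {e} of size 1, {r^4} of size 1, {r^1, r^7} of size 2, {r^2, r^6} of size 2, {r^3, r^5} of size 2, {s, sr^2, ...} of size 4, {sr, sr^3, ...} of size 4.
Character table:
  irrep \ class              {e} (size 1)  {r^4} (size 1)  {r^1, r^7} (size 2)  {r^2, r^6} (size 2)  {r^3, r^5} (size 2)  {s, sr^2, ...} (size 4)  {sr, sr^3, ...} (size 4)
  chi_1 (triv)               1             1               1                    1                    1                    1                        1                       
  chi_2 (sign: r->1, s->-1)  1             1               1                    1                    1                    -1                       -1                      
  chi_3 (r->-1, s->1)        1             1               -1                   1                    -1                   1                        -1                      
  chi_4 (r->-1, s->-1)       1             1               -1                   1                    -1                   -1                       1                       
  chi_5 (2d, j=1)            2             -2              sqrt(2)              0                    -sqrt(2)             0                        0                       
  chi_6 (2d, j=2)            2             2               0                    -2                   0                    0                        0                       
  chi_7 (2d, j=3)            2             -2              -sqrt(2)             0                    sqrt(2)              0                        0                       

Spot check: chi_4 (r->-1, s->-1) on {r^4} = 1.

Justification: D_8 has order 2*8 = 16 with 7 conjugacy classes, hence 7 irreducibles. Sum of squared dims 1 + 1 + 1 + 1 + 4 + 4 + 4 = 16 = |G|. Linear characters come from the abelianisation; the 2-dimensional irreps have character r^k -> 2*cos(2*pi*j*k/8), reflections -> 0.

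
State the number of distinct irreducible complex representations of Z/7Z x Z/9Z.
63

Details: The number of irreducible complex representations of a finite group equals its number of conjugacy classes. Z/7Z x Z/9Z is abelian of order 63, so every element is its own conjugacy class: 63 classes, so Z/7Z x Z/9Z (order 63) has exactly 63 irreducible complex representations.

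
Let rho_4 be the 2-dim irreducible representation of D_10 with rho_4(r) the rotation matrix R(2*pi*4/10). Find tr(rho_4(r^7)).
chi_{rho_4}(r^7) = 2*cos(2*pi*4*7/10) = -1/2 + sqrt(5)/2

Why: rho_4(r^7) is rotation by angle 2*pi*4*7/10, whose trace is 2*cos(2*pi*4*7/10) = -1/2 + sqrt(5)/2.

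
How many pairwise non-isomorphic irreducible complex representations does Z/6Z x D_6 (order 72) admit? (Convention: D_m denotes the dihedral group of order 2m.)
36

The number of irreducible complex representations of a finite group equals its number of conjugacy classes. For a direct product, #classes(G x H) = #classes(G) * #classes(H). Z/6Z has 6 classes (abelian), D_6 has 6 classes, so 6 * 6 = 36, so Z/6Z x D_6 (order 72) has exactly 36 irreducible complex representations.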